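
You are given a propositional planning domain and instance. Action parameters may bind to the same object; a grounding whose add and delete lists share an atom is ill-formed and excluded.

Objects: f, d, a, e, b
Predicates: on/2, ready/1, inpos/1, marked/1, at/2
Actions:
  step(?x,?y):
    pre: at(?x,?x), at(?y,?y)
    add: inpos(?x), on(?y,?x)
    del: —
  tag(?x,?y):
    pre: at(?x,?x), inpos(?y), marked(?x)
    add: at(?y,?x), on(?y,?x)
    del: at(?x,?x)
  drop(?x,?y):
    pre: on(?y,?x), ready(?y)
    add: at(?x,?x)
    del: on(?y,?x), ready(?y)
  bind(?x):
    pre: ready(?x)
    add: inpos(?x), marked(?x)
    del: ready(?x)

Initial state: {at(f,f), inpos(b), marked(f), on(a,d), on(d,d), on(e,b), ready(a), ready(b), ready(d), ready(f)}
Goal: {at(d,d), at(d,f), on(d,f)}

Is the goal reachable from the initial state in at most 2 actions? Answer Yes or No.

No

1. drop(d,d)  →  {at(d,d), at(f,f), inpos(b), marked(f), on(a,d), on(e,b), ready(a), ready(b), ready(f)}
2. step(d,f)  →  {at(d,d), at(f,f), inpos(b), inpos(d), marked(f), on(a,d), on(e,b), on(f,d), ready(a), ready(b), ready(f)}
3. tag(f,d)  →  {at(d,d), at(d,f), inpos(b), inpos(d), marked(f), on(a,d), on(d,f), on(e,b), on(f,d), ready(a), ready(b), ready(f)}
optimal plan length = 3; 3 > 2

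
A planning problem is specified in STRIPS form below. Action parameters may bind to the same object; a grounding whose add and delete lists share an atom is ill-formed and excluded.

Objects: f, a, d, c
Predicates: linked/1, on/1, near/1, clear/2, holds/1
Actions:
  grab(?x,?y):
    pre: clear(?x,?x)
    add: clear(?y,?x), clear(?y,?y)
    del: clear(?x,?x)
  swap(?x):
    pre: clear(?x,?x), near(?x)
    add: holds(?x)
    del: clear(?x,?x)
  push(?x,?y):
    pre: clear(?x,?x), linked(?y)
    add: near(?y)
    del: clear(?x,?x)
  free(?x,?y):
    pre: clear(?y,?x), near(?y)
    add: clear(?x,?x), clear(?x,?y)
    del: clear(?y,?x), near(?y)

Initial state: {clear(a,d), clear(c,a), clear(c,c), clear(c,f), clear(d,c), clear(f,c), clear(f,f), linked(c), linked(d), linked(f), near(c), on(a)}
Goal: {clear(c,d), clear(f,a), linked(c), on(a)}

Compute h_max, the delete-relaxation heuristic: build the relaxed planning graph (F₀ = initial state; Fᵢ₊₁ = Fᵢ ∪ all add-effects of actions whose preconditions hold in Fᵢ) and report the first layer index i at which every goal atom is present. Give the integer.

F0 = init (12 atoms)
F1 = F0 ∪ {clear(a,a), clear(a,c), clear(a,f), clear(d,d), clear(d,f), holds(c), near(d), near(f)}  (20 atoms)
F2 = F1 ∪ {clear(c,d), clear(d,a), clear(f,a), clear(f,d), holds(d), holds(f)}  (26 atoms)
goal ⊆ F2  ⇒  h_max = 2

2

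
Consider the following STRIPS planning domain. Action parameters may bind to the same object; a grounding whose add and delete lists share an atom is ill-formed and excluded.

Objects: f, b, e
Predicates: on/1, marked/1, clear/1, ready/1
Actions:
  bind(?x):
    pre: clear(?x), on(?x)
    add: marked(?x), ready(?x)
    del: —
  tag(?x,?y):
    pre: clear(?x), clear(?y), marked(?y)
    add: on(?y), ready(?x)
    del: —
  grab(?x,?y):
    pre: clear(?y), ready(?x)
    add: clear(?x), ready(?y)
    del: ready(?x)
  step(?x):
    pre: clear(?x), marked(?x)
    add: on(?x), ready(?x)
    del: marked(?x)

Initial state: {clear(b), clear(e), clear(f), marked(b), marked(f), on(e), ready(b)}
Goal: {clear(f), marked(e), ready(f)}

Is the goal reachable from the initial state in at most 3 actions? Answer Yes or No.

Yes

1. bind(e)  →  {clear(b), clear(e), clear(f), marked(b), marked(e), marked(f), on(e), ready(b), ready(e)}
2. tag(f,f)  →  {clear(b), clear(e), clear(f), marked(b), marked(e), marked(f), on(e), on(f), ready(b), ready(e), ready(f)}
optimal plan length = 2; 2 ≤ 3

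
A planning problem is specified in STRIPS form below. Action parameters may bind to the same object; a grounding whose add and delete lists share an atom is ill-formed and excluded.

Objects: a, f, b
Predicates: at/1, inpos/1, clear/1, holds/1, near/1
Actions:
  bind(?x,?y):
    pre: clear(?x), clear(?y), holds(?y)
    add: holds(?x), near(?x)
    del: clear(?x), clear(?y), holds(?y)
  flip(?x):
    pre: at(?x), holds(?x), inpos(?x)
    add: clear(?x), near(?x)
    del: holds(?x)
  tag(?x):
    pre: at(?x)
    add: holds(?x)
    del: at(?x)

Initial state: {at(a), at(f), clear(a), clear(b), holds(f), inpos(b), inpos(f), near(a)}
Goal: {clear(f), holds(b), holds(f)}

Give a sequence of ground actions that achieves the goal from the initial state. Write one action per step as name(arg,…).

flip(f); tag(a); bind(b,a); tag(f)

1. flip(f)  →  {at(a), at(f), clear(a), clear(b), clear(f), inpos(b), inpos(f), near(a), near(f)}
2. tag(a)  →  {at(f), clear(a), clear(b), clear(f), holds(a), inpos(b), inpos(f), near(a), near(f)}
3. bind(b,a)  →  {at(f), clear(f), holds(b), inpos(b), inpos(f), near(a), near(b), near(f)}
4. tag(f)  →  {clear(f), holds(b), holds(f), inpos(b), inpos(f), near(a), near(b), near(f)}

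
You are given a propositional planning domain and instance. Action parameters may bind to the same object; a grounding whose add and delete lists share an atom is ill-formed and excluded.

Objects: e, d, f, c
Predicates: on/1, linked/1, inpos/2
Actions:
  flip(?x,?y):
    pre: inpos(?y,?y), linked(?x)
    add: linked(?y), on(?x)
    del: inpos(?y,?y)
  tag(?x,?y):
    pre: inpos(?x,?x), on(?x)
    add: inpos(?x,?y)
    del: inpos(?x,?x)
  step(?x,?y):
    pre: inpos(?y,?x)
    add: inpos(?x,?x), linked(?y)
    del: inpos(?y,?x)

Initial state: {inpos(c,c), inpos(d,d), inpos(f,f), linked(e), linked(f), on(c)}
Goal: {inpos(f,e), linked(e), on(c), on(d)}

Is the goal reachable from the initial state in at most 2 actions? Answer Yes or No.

1. flip(f,d)  →  {inpos(c,c), inpos(f,f), linked(d), linked(e), linked(f), on(c), on(f)}
2. flip(d,c)  →  {inpos(f,f), linked(c), linked(d), linked(e), linked(f), on(c), on(d), on(f)}
3. tag(f,e)  →  {inpos(f,e), linked(c), linked(d), linked(e), linked(f), on(c), on(d), on(f)}
optimal plan length = 3; 3 > 2

No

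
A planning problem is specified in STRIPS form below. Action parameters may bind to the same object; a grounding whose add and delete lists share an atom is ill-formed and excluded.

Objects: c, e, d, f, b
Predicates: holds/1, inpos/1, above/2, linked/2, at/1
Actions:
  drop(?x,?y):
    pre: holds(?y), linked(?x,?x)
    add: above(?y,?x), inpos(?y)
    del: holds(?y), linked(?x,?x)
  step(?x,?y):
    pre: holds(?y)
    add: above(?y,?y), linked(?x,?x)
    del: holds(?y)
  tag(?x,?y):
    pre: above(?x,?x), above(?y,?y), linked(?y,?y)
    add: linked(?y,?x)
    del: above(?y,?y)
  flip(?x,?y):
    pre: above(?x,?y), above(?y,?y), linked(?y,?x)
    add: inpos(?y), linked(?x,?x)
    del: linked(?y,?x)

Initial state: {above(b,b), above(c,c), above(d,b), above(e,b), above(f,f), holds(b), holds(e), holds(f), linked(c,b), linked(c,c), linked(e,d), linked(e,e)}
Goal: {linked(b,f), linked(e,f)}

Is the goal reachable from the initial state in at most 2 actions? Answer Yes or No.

No

1. step(b,e)  →  {above(b,b), above(c,c), above(d,b), above(e,b), above(e,e), above(f,f), holds(b), holds(f), linked(b,b), linked(c,b), linked(c,c), linked(e,d), linked(e,e)}
2. tag(f,e)  →  {above(b,b), above(c,c), above(d,b), above(e,b), above(f,f), holds(b), holds(f), linked(b,b), linked(c,b), linked(c,c), linked(e,d), linked(e,e), linked(e,f)}
3. tag(f,b)  →  {above(c,c), above(d,b), above(e,b), above(f,f), holds(b), holds(f), linked(b,b), linked(b,f), linked(c,b), linked(c,c), linked(e,d), linked(e,e), linked(e,f)}
optimal plan length = 3; 3 > 2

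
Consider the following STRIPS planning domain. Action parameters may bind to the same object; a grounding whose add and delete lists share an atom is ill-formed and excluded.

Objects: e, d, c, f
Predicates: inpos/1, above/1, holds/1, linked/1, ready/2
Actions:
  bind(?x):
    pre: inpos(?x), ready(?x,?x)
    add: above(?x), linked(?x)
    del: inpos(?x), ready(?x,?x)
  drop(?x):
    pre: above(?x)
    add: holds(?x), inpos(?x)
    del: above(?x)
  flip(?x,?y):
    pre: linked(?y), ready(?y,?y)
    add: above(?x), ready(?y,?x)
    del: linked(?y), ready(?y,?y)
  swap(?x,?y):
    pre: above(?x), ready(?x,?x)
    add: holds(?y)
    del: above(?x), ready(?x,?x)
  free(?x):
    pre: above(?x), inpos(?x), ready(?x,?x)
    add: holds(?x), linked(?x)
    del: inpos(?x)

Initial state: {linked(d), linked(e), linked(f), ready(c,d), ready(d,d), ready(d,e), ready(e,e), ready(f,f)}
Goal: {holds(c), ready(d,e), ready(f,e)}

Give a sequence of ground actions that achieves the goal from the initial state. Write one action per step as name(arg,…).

flip(e,f); swap(e,c)

1. flip(e,f)  →  {above(e), linked(d), linked(e), ready(c,d), ready(d,d), ready(d,e), ready(e,e), ready(f,e)}
2. swap(e,c)  →  {holds(c), linked(d), linked(e), ready(c,d), ready(d,d), ready(d,e), ready(f,e)}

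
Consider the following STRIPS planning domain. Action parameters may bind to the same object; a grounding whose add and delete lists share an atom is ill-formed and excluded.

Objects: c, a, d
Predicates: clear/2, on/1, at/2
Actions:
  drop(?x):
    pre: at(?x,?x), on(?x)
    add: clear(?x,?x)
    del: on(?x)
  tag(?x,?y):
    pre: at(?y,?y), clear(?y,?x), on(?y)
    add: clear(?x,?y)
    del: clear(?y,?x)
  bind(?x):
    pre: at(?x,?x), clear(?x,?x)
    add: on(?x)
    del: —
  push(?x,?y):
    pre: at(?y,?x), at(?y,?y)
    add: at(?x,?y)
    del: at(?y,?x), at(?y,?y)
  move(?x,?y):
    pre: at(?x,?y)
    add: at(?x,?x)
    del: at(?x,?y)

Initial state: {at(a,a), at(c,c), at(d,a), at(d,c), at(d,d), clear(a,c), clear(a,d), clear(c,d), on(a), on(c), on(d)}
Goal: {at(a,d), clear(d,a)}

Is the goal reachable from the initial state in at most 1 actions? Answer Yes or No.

No

1. tag(d,a)  →  {at(a,a), at(c,c), at(d,a), at(d,c), at(d,d), clear(a,c), clear(c,d), clear(d,a), on(a), on(c), on(d)}
2. push(a,d)  →  {at(a,a), at(a,d), at(c,c), at(d,c), clear(a,c), clear(c,d), clear(d,a), on(a), on(c), on(d)}
optimal plan length = 2; 2 > 1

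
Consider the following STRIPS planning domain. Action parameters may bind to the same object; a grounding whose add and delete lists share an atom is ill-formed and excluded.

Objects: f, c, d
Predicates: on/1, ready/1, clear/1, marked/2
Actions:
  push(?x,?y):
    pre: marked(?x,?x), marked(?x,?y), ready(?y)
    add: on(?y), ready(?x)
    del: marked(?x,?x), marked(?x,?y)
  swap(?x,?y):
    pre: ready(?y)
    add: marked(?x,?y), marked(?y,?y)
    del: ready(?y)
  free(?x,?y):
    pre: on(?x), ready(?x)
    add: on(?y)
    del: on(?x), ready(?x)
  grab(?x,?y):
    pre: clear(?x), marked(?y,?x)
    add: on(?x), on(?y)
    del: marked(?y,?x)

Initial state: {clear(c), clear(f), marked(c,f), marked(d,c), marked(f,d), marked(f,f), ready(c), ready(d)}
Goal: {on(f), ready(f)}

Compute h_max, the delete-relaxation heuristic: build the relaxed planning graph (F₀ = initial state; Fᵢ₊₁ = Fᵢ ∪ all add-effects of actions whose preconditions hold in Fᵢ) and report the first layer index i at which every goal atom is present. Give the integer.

1

F0 = init (8 atoms)
F1 = F0 ∪ {marked(c,c), marked(c,d), marked(d,d), marked(f,c), on(c), on(d), on(f), ready(f)}  (16 atoms)
goal ⊆ F1  ⇒  h_max = 1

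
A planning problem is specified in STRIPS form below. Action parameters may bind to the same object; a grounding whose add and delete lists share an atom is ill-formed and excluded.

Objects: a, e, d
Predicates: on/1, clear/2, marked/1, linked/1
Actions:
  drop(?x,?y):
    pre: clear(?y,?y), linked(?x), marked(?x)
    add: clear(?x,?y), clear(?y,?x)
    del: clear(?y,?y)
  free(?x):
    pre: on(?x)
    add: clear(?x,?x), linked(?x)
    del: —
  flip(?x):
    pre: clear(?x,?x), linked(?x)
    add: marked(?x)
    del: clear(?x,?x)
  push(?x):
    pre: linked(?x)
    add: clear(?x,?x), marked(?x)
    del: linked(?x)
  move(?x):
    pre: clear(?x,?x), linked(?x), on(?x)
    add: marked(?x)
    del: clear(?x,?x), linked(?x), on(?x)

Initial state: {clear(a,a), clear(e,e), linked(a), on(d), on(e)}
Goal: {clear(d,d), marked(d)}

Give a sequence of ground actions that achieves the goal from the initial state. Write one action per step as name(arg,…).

1. free(d)  →  {clear(a,a), clear(d,d), clear(e,e), linked(a), linked(d), on(d), on(e)}
2. push(d)  →  {clear(a,a), clear(d,d), clear(e,e), linked(a), marked(d), on(d), on(e)}

free(d); push(d)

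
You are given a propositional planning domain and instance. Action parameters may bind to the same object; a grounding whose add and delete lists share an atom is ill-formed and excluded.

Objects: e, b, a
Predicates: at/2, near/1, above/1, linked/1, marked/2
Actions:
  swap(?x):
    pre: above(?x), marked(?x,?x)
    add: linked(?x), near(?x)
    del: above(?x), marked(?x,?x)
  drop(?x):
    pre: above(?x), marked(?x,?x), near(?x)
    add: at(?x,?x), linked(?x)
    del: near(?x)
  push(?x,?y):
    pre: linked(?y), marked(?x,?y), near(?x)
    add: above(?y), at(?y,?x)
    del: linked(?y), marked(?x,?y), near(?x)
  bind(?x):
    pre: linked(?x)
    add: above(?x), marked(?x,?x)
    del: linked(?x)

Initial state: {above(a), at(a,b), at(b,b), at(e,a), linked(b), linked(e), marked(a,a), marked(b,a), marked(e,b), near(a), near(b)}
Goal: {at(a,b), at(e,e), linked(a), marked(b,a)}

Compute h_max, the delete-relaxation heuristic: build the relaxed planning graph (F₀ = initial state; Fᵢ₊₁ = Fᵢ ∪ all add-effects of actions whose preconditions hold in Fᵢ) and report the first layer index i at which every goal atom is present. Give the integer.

3

F0 = init (11 atoms)
F1 = F0 ∪ {above(b), above(e), at(a,a), linked(a), marked(b,b), marked(e,e)}  (17 atoms)
F2 = F1 ∪ {near(e)}  (18 atoms)
F3 = F2 ∪ {at(b,e), at(e,e)}  (20 atoms)
goal ⊆ F3  ⇒  h_max = 3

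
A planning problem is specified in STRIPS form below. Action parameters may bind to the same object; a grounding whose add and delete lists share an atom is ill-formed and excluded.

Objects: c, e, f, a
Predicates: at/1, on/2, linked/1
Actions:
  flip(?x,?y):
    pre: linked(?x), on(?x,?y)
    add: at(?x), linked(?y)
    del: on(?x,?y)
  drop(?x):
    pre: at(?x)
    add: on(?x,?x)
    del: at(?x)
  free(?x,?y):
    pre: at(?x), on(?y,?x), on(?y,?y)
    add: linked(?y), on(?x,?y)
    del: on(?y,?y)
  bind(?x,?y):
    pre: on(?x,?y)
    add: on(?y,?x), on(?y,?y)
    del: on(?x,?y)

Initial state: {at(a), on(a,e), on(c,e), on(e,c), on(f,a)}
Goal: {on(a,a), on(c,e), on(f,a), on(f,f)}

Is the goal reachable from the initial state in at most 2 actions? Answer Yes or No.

Yes

1. bind(f,a)  →  {at(a), on(a,a), on(a,e), on(a,f), on(c,e), on(e,c)}
2. bind(a,f)  →  {at(a), on(a,a), on(a,e), on(c,e), on(e,c), on(f,a), on(f,f)}
optimal plan length = 2; 2 ≤ 2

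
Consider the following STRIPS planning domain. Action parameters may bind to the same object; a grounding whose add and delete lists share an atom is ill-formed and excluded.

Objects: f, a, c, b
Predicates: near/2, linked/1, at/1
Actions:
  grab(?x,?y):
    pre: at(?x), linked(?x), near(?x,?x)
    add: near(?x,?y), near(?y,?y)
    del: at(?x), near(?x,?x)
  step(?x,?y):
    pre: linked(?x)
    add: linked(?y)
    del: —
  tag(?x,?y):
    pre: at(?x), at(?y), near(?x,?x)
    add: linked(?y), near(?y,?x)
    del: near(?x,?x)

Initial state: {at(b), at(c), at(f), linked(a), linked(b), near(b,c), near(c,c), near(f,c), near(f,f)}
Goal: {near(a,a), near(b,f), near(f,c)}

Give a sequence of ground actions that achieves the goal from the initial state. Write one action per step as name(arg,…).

step(a,c); grab(c,a); tag(f,b)

1. step(a,c)  →  {at(b), at(c), at(f), linked(a), linked(b), linked(c), near(b,c), near(c,c), near(f,c), near(f,f)}
2. grab(c,a)  →  {at(b), at(f), linked(a), linked(b), linked(c), near(a,a), near(b,c), near(c,a), near(f,c), near(f,f)}
3. tag(f,b)  →  {at(b), at(f), linked(a), linked(b), linked(c), near(a,a), near(b,c), near(b,f), near(c,a), near(f,c)}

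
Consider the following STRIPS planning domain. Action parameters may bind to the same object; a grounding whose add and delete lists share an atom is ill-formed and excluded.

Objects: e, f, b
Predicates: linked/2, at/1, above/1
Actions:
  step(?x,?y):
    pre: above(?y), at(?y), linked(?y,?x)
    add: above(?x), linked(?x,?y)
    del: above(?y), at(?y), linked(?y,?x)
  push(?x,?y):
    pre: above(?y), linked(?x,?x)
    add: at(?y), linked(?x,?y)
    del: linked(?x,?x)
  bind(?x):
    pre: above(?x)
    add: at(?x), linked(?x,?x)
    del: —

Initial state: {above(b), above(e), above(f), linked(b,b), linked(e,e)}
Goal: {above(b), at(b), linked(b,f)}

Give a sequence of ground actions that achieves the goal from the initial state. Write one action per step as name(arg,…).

1. push(e,b)  →  {above(b), above(e), above(f), at(b), linked(b,b), linked(e,b)}
2. push(b,f)  →  {above(b), above(e), above(f), at(b), at(f), linked(b,f), linked(e,b)}

push(e,b); push(b,f)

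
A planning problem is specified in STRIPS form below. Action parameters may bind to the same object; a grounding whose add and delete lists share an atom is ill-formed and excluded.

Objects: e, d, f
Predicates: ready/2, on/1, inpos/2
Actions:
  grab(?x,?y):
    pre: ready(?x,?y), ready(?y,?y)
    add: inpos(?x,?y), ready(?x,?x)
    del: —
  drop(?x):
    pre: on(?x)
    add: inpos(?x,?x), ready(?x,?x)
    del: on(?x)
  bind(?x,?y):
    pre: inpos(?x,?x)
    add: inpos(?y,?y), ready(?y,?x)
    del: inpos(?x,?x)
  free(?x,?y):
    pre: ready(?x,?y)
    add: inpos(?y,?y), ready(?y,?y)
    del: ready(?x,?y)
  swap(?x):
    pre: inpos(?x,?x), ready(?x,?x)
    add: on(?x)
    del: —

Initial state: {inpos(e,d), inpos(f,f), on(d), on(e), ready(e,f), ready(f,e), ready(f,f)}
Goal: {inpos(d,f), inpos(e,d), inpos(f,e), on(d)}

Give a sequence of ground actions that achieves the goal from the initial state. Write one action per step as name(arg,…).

grab(e,f); grab(f,e); bind(f,d); grab(d,f)

1. grab(e,f)  →  {inpos(e,d), inpos(e,f), inpos(f,f), on(d), on(e), ready(e,e), ready(e,f), ready(f,e), ready(f,f)}
2. grab(f,e)  →  {inpos(e,d), inpos(e,f), inpos(f,e), inpos(f,f), on(d), on(e), ready(e,e), ready(e,f), ready(f,e), ready(f,f)}
3. bind(f,d)  →  {inpos(d,d), inpos(e,d), inpos(e,f), inpos(f,e), on(d), on(e), ready(d,f), ready(e,e), ready(e,f), ready(f,e), ready(f,f)}
4. grab(d,f)  →  {inpos(d,d), inpos(d,f), inpos(e,d), inpos(e,f), inpos(f,e), on(d), on(e), ready(d,d), ready(d,f), ready(e,e), ready(e,f), ready(f,e), ready(f,f)}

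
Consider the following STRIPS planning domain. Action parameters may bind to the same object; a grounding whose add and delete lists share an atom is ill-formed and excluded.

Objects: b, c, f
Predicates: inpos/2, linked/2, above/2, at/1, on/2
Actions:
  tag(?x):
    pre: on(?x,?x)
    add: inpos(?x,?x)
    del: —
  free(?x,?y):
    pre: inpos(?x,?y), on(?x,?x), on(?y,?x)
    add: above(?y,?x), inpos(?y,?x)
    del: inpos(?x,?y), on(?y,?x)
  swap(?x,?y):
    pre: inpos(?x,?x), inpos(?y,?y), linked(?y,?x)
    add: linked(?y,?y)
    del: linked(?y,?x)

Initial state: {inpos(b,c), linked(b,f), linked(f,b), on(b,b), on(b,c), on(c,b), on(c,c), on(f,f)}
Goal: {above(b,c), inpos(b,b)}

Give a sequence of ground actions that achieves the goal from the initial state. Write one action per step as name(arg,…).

1. tag(b)  →  {inpos(b,b), inpos(b,c), linked(b,f), linked(f,b), on(b,b), on(b,c), on(c,b), on(c,c), on(f,f)}
2. free(b,c)  →  {above(c,b), inpos(b,b), inpos(c,b), linked(b,f), linked(f,b), on(b,b), on(b,c), on(c,c), on(f,f)}
3. free(c,b)  →  {above(b,c), above(c,b), inpos(b,b), inpos(b,c), linked(b,f), linked(f,b), on(b,b), on(c,c), on(f,f)}

tag(b); free(b,c); free(c,b)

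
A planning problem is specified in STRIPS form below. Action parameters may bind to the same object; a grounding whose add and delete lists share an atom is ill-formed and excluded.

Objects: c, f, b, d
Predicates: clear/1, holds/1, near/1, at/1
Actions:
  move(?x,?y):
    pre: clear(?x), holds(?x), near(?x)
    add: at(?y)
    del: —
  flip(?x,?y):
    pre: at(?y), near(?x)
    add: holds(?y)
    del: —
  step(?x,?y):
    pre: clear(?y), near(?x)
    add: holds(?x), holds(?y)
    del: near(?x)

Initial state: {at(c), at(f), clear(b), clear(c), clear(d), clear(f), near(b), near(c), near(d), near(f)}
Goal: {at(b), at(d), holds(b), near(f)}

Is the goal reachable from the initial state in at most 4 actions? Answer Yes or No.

Yes

1. step(c,b)  →  {at(c), at(f), clear(b), clear(c), clear(d), clear(f), holds(b), holds(c), near(b), near(d), near(f)}
2. move(b,b)  →  {at(b), at(c), at(f), clear(b), clear(c), clear(d), clear(f), holds(b), holds(c), near(b), near(d), near(f)}
3. move(b,d)  →  {at(b), at(c), at(d), at(f), clear(b), clear(c), clear(d), clear(f), holds(b), holds(c), near(b), near(d), near(f)}
optimal plan length = 3; 3 ≤ 4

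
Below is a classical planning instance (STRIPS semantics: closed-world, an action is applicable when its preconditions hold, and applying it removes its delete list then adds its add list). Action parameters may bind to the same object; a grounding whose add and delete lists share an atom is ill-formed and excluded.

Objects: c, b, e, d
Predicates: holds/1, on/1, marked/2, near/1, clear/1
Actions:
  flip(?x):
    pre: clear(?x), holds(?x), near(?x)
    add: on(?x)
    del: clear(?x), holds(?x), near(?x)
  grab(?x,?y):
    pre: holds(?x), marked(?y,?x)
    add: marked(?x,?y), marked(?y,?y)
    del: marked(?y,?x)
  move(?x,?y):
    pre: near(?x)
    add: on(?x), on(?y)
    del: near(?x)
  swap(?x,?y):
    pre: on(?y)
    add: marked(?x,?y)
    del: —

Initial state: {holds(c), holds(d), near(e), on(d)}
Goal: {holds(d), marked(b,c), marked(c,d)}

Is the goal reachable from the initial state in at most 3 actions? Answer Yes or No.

1. move(e,c)  →  {holds(c), holds(d), on(c), on(d), on(e)}
2. swap(c,d)  →  {holds(c), holds(d), marked(c,d), on(c), on(d), on(e)}
3. swap(b,c)  →  {holds(c), holds(d), marked(b,c), marked(c,d), on(c), on(d), on(e)}
optimal plan length = 3; 3 ≤ 3

Yes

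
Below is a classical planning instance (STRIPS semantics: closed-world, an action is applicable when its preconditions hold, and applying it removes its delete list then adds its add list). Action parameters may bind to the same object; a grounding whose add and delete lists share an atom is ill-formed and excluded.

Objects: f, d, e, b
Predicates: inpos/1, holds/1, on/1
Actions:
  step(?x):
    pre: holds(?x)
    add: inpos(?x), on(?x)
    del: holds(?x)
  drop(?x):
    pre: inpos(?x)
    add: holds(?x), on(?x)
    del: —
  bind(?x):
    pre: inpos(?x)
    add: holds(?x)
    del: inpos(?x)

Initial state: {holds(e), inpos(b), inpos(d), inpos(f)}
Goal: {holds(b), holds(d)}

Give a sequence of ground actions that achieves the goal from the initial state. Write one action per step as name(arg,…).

1. drop(d)  →  {holds(d), holds(e), inpos(b), inpos(d), inpos(f), on(d)}
2. drop(b)  →  {holds(b), holds(d), holds(e), inpos(b), inpos(d), inpos(f), on(b), on(d)}

drop(d); drop(b)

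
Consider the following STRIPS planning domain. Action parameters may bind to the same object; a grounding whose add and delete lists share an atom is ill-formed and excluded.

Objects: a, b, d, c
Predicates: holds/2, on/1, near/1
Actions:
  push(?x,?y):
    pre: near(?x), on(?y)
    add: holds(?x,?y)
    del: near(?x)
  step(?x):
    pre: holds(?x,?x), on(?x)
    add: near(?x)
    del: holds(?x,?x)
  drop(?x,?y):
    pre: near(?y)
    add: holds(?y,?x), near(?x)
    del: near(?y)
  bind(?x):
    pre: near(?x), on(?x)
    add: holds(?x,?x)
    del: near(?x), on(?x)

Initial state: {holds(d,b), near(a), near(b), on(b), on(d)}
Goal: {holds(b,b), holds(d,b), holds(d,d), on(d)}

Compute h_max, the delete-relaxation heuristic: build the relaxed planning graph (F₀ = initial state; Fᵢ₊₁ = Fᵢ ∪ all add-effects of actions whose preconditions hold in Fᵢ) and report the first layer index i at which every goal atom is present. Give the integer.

F0 = init (5 atoms)
F1 = F0 ∪ {holds(a,b), holds(a,c), holds(a,d), holds(b,a), holds(b,b), holds(b,c), holds(b,d), near(c), near(d)}  (14 atoms)
F2 = F1 ∪ {holds(c,a), holds(c,b), holds(c,d), holds(d,a), holds(d,c), holds(d,d)}  (20 atoms)
goal ⊆ F2  ⇒  h_max = 2

2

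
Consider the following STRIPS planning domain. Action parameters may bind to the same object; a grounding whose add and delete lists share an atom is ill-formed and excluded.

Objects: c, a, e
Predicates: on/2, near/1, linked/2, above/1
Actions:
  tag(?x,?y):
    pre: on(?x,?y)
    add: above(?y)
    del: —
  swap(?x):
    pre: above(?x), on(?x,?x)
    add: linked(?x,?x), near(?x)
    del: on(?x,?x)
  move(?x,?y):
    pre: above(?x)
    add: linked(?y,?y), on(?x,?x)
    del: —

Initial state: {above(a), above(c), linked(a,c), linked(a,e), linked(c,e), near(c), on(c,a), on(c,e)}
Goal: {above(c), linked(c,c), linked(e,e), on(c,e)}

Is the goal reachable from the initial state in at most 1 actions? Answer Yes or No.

1. move(c,c)  →  {above(a), above(c), linked(a,c), linked(a,e), linked(c,c), linked(c,e), near(c), on(c,a), on(c,c), on(c,e)}
2. move(c,e)  →  {above(a), above(c), linked(a,c), linked(a,e), linked(c,c), linked(c,e), linked(e,e), near(c), on(c,a), on(c,c), on(c,e)}
optimal plan length = 2; 2 > 1

No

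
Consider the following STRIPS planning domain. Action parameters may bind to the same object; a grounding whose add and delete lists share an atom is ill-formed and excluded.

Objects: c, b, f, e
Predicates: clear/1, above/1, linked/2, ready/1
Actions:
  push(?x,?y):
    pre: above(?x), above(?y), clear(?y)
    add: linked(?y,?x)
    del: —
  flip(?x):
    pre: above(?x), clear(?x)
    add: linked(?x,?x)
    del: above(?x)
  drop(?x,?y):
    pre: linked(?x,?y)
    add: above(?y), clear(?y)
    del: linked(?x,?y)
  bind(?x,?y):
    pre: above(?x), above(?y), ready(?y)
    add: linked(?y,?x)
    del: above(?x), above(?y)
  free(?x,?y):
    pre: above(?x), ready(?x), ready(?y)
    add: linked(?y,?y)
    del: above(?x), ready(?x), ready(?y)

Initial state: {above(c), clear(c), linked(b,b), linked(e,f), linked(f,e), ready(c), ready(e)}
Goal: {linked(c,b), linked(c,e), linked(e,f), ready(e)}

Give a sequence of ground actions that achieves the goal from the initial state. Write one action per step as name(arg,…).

1. drop(b,b)  →  {above(b), above(c), clear(b), clear(c), linked(e,f), linked(f,e), ready(c), ready(e)}
2. push(b,c)  →  {above(b), above(c), clear(b), clear(c), linked(c,b), linked(e,f), linked(f,e), ready(c), ready(e)}
3. drop(f,e)  →  {above(b), above(c), above(e), clear(b), clear(c), clear(e), linked(c,b), linked(e,f), ready(c), ready(e)}
4. push(e,c)  →  {above(b), above(c), above(e), clear(b), clear(c), clear(e), linked(c,b), linked(c,e), linked(e,f), ready(c), ready(e)}

drop(b,b); push(b,c); drop(f,e); push(e,c)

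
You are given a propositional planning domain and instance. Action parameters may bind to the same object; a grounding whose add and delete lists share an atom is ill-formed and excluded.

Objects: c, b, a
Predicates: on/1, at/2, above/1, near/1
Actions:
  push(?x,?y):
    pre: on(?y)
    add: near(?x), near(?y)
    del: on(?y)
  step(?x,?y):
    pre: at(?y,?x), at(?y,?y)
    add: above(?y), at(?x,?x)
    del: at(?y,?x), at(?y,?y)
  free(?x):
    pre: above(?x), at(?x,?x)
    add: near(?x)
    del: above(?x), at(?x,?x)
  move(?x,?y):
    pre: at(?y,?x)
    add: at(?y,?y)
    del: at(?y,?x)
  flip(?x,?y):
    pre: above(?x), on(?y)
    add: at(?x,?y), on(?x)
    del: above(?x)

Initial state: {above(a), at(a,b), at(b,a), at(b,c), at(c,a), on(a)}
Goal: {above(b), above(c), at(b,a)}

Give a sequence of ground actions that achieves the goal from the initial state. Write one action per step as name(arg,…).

1. flip(a,a)  →  {at(a,a), at(a,b), at(b,a), at(b,c), at(c,a), on(a)}
2. step(b,a)  →  {above(a), at(b,a), at(b,b), at(b,c), at(c,a), on(a)}
3. step(c,b)  →  {above(a), above(b), at(b,a), at(c,a), at(c,c), on(a)}
4. step(a,c)  →  {above(a), above(b), above(c), at(a,a), at(b,a), on(a)}

flip(a,a); step(b,a); step(c,b); step(a,c)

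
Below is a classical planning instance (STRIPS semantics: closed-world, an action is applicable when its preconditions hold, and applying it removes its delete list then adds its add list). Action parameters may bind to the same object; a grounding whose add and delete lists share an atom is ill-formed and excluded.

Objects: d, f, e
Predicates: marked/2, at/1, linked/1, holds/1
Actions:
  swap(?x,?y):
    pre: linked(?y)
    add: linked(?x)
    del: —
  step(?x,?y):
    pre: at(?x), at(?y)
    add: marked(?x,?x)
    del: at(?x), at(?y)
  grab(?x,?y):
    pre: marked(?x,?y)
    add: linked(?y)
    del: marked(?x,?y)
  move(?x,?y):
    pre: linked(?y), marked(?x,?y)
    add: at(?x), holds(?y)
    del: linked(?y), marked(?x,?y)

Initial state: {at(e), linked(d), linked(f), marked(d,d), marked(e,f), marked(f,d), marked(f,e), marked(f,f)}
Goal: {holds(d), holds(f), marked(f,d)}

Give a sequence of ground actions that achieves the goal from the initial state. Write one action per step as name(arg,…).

1. move(d,d)  →  {at(d), at(e), holds(d), linked(f), marked(e,f), marked(f,d), marked(f,e), marked(f,f)}
2. move(f,f)  →  {at(d), at(e), at(f), holds(d), holds(f), marked(e,f), marked(f,d), marked(f,e)}

move(d,d); move(f,f)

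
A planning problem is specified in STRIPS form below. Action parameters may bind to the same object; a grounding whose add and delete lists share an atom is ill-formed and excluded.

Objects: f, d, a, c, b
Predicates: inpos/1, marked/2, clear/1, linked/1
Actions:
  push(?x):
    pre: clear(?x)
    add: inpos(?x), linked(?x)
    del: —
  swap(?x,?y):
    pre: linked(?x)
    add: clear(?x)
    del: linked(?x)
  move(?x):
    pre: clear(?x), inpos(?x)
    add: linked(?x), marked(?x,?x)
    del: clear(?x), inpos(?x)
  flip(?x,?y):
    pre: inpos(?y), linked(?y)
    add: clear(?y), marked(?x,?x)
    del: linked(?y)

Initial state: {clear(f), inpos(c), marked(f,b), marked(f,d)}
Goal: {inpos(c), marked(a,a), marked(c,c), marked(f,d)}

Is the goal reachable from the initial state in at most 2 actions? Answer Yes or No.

1. push(f)  →  {clear(f), inpos(c), inpos(f), linked(f), marked(f,b), marked(f,d)}
2. flip(a,f)  →  {clear(f), inpos(c), inpos(f), marked(a,a), marked(f,b), marked(f,d)}
3. push(f)  →  {clear(f), inpos(c), inpos(f), linked(f), marked(a,a), marked(f,b), marked(f,d)}
4. flip(c,f)  →  {clear(f), inpos(c), inpos(f), marked(a,a), marked(c,c), marked(f,b), marked(f,d)}
optimal plan length = 4; 4 > 2

No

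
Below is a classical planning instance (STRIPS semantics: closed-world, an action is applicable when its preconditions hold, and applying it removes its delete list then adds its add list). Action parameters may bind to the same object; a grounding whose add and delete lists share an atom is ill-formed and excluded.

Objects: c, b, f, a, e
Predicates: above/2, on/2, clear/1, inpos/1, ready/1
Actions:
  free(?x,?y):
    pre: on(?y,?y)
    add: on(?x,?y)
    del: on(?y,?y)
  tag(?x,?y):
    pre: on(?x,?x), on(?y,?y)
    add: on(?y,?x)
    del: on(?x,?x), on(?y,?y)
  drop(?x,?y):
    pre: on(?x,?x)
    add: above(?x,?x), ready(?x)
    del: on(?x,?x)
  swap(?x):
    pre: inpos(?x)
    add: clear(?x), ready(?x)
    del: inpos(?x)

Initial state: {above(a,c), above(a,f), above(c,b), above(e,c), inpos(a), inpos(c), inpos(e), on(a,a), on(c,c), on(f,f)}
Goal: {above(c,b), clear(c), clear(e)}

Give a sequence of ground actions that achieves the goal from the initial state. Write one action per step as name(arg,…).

1. swap(c)  →  {above(a,c), above(a,f), above(c,b), above(e,c), clear(c), inpos(a), inpos(e), on(a,a), on(c,c), on(f,f), ready(c)}
2. swap(e)  →  {above(a,c), above(a,f), above(c,b), above(e,c), clear(c), clear(e), inpos(a), on(a,a), on(c,c), on(f,f), ready(c), ready(e)}

swap(c); swap(e)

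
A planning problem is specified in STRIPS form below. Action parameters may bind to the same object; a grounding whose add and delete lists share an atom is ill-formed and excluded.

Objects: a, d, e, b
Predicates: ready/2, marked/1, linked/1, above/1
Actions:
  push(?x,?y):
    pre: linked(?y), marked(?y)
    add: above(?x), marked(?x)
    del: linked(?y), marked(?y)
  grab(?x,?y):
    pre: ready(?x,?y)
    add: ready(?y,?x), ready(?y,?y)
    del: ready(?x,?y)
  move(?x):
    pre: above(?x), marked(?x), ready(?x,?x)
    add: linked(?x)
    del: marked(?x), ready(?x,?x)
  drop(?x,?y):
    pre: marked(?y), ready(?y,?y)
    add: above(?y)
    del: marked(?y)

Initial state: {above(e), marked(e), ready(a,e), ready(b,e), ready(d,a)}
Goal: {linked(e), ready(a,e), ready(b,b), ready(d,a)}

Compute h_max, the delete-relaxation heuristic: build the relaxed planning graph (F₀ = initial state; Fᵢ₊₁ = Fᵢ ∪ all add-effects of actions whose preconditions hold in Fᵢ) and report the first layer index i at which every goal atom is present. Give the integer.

F0 = init (5 atoms)
F1 = F0 ∪ {ready(a,a), ready(a,d), ready(e,a), ready(e,b), ready(e,e)}  (10 atoms)
F2 = F1 ∪ {linked(e), ready(b,b), ready(d,d)}  (13 atoms)
goal ⊆ F2  ⇒  h_max = 2

2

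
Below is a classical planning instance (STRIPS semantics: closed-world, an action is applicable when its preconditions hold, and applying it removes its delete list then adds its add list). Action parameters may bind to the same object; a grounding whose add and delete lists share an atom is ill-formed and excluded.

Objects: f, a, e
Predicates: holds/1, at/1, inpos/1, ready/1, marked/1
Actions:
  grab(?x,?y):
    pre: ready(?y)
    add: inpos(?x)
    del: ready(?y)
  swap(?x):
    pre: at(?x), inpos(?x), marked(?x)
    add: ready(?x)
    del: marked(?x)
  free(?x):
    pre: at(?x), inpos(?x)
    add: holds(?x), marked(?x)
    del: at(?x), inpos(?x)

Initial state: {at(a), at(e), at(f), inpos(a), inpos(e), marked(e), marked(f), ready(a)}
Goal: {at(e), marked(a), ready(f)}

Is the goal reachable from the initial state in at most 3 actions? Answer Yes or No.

Yes

1. grab(f,a)  →  {at(a), at(e), at(f), inpos(a), inpos(e), inpos(f), marked(e), marked(f)}
2. swap(f)  →  {at(a), at(e), at(f), inpos(a), inpos(e), inpos(f), marked(e), ready(f)}
3. free(a)  →  {at(e), at(f), holds(a), inpos(e), inpos(f), marked(a), marked(e), ready(f)}
optimal plan length = 3; 3 ≤ 3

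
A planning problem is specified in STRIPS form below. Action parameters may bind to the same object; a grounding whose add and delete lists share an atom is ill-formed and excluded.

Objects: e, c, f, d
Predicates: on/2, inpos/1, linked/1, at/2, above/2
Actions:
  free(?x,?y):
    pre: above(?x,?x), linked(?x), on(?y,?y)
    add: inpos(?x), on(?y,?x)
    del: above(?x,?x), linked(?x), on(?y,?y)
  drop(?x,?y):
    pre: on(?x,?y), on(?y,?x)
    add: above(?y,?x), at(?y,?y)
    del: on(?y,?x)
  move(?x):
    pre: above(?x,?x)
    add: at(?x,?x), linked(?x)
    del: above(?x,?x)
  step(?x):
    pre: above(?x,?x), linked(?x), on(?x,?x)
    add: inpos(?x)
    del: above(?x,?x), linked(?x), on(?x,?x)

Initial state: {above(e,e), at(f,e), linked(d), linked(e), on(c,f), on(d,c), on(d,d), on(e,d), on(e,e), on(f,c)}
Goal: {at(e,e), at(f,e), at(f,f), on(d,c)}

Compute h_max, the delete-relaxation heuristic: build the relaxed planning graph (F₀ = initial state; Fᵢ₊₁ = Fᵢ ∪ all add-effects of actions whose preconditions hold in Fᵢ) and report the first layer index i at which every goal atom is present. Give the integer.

F0 = init (10 atoms)
F1 = F0 ∪ {above(c,f), above(d,d), above(f,c), at(c,c), at(d,d), at(e,e), at(f,f), inpos(e), on(d,e)}  (19 atoms)
goal ⊆ F1  ⇒  h_max = 1

1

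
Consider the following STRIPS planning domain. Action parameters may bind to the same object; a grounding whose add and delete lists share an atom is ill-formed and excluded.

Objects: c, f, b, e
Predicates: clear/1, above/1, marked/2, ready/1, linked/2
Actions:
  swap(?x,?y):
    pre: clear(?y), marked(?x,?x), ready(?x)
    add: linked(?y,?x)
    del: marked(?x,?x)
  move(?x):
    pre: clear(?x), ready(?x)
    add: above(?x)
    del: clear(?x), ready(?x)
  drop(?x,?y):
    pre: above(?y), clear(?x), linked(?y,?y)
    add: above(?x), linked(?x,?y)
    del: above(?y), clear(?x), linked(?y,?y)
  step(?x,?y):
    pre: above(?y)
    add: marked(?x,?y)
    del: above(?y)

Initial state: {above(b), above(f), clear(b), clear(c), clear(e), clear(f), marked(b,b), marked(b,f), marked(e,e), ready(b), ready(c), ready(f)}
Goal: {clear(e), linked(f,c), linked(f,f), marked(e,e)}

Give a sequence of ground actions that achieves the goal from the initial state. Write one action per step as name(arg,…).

1. swap(b,b)  →  {above(b), above(f), clear(b), clear(c), clear(e), clear(f), linked(b,b), marked(b,f), marked(e,e), ready(b), ready(c), ready(f)}
2. drop(c,b)  →  {above(c), above(f), clear(b), clear(e), clear(f), linked(c,b), marked(b,f), marked(e,e), ready(b), ready(c), ready(f)}
3. step(c,c)  →  {above(f), clear(b), clear(e), clear(f), linked(c,b), marked(b,f), marked(c,c), marked(e,e), ready(b), ready(c), ready(f)}
4. swap(c,f)  →  {above(f), clear(b), clear(e), clear(f), linked(c,b), linked(f,c), marked(b,f), marked(e,e), ready(b), ready(c), ready(f)}
5. step(f,f)  →  {clear(b), clear(e), clear(f), linked(c,b), linked(f,c), marked(b,f), marked(e,e), marked(f,f), ready(b), ready(c), ready(f)}
6. swap(f,f)  →  {clear(b), clear(e), clear(f), linked(c,b), linked(f,c), linked(f,f), marked(b,f), marked(e,e), ready(b), ready(c), ready(f)}

swap(b,b); drop(c,b); step(c,c); swap(c,f); step(f,f); swap(f,f)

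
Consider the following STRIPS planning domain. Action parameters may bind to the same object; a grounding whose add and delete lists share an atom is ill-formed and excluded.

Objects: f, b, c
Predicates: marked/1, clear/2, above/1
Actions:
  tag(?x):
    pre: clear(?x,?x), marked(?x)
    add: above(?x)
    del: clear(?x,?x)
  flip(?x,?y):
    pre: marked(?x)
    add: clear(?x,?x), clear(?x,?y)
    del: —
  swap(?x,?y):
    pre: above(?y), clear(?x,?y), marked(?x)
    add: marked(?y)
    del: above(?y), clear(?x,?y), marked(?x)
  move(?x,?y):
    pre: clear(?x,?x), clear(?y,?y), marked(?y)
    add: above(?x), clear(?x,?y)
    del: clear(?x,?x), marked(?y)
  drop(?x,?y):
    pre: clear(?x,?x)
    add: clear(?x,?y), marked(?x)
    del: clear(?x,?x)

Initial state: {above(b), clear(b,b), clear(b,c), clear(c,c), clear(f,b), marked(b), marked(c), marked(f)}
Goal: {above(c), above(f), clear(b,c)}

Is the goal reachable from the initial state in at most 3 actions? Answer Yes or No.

Yes

1. tag(c)  →  {above(b), above(c), clear(b,b), clear(b,c), clear(f,b), marked(b), marked(c), marked(f)}
2. flip(f,f)  →  {above(b), above(c), clear(b,b), clear(b,c), clear(f,b), clear(f,f), marked(b), marked(c), marked(f)}
3. tag(f)  →  {above(b), above(c), above(f), clear(b,b), clear(b,c), clear(f,b), marked(b), marked(c), marked(f)}
optimal plan length = 3; 3 ≤ 3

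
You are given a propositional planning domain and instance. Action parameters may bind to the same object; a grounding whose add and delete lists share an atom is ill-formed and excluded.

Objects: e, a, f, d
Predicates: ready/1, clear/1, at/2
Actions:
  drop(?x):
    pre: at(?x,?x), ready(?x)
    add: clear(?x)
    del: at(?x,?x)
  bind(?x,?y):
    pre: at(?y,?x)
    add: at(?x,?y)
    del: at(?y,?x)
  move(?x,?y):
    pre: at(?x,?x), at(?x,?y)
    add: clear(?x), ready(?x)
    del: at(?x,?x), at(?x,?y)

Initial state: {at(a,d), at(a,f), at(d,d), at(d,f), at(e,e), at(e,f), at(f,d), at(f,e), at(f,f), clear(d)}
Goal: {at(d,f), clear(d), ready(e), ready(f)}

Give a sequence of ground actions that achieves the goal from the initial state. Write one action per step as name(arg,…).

1. move(e,e)  →  {at(a,d), at(a,f), at(d,d), at(d,f), at(e,f), at(f,d), at(f,e), at(f,f), clear(d), clear(e), ready(e)}
2. move(f,e)  →  {at(a,d), at(a,f), at(d,d), at(d,f), at(e,f), at(f,d), clear(d), clear(e), clear(f), ready(e), ready(f)}

move(e,e); move(f,e)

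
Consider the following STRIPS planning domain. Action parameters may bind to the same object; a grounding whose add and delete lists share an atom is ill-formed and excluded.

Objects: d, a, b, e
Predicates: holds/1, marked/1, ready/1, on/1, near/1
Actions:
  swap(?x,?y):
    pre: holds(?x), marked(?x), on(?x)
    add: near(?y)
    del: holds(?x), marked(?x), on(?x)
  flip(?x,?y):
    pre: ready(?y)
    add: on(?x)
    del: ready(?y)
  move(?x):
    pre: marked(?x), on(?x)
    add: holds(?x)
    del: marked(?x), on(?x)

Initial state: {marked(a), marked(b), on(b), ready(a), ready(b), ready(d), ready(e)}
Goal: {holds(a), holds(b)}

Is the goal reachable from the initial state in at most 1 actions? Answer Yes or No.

1. flip(a,d)  →  {marked(a), marked(b), on(a), on(b), ready(a), ready(b), ready(e)}
2. move(a)  →  {holds(a), marked(b), on(b), ready(a), ready(b), ready(e)}
3. move(b)  →  {holds(a), holds(b), ready(a), ready(b), ready(e)}
optimal plan length = 3; 3 > 1

No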